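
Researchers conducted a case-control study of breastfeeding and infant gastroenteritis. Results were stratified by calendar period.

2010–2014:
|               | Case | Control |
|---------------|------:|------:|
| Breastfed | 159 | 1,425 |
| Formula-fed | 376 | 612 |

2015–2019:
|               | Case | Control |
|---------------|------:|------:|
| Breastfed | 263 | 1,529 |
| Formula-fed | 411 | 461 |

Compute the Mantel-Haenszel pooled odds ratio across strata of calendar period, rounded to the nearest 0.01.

0.19

OR_MH = Σ(aᵢdᵢ/nᵢ) / Σ(bᵢcᵢ/nᵢ), where nᵢ is the stratum total.
Stratum 1 (2010–2014): n = 2572; a·d/n = 159·612/2572 = 37.8336; b·c/n = 1425·376/2572 = 208.3204
Stratum 2 (2015–2019): n = 2664; a·d/n = 263·461/2664 = 45.5116; b·c/n = 1529·411/2664 = 235.8930
OR_MH = (37.8336 + 45.5116) / (208.3204 + 235.8930) = 83.3452 / 444.2134 = 0.18762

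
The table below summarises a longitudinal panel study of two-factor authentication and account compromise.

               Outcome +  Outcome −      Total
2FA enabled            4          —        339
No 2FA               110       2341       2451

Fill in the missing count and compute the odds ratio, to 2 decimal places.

0.25

The missing cell is in the exposed row: 339 − 4 = 335.
So a = 4, b = 335, c = 110, d = 2341.
OR = (a·d)/(b·c) = (4 × 2341) / (335 × 110) = 9364 / 36850 = 0.25411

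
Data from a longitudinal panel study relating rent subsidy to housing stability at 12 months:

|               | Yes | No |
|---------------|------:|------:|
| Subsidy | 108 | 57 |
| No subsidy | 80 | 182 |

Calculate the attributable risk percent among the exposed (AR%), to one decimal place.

53.4

Cells: a = 108, b = 57, c = 80, d = 182.
Risk in exposed = 108/165 = 0.65455; risk in unexposed = 80/262 = 0.30534.
RR = 0.65455/0.30534 = 2.14364
AR% = (RR − 1)/RR × 100 = (2.14364 − 1)/2.14364 × 100 = 53.3503%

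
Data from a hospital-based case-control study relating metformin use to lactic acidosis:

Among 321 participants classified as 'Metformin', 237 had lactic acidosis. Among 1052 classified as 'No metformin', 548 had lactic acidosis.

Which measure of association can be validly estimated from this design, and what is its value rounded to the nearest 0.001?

2.595

From the description: a = 237, b = 84, c = 548, d = 504.
This is a hospital-based case-control study: participants were sampled on outcome status, so risks in the source population cannot be estimated directly — relative risk is not valid here. The odds ratio is the appropriate measure.
OR = (a·d)/(b·c) = (237 × 504) / (84 × 548) = 119448 / 46032 = 2.59489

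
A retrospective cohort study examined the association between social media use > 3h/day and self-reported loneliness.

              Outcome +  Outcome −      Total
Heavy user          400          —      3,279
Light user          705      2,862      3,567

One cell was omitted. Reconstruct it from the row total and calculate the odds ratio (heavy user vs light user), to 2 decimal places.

0.56

The missing cell is in the exposed row: 3279 − 400 = 2879.
So a = 400, b = 2879, c = 705, d = 2862.
OR = (a·d)/(b·c) = (400 × 2862) / (2879 × 705) = 1144800 / 2029695 = 0.56403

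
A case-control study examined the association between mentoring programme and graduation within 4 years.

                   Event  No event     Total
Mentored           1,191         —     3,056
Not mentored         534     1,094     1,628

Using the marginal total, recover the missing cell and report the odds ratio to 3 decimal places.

1.308

The missing cell is in the exposed row: 3056 − 1191 = 1865.
So a = 1191, b = 1865, c = 534, d = 1094.
OR = (a·d)/(b·c) = (1191 × 1094) / (1865 × 534) = 1302954 / 995910 = 1.30830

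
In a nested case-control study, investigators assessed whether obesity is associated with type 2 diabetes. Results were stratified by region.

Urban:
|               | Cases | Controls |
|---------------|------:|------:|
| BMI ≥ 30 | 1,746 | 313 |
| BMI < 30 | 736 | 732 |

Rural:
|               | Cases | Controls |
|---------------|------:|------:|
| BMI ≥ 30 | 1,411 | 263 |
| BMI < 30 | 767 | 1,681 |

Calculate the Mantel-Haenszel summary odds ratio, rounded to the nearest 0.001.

8.208

OR_MH = Σ(aᵢdᵢ/nᵢ) / Σ(bᵢcᵢ/nᵢ), where nᵢ is the stratum total.
Stratum 1 (Urban): n = 3527; a·d/n = 1746·732/3527 = 362.3680; b·c/n = 313·736/3527 = 65.3156
Stratum 2 (Rural): n = 4122; a·d/n = 1411·1681/4122 = 575.4224; b·c/n = 263·767/4122 = 48.9377
OR_MH = (362.3680 + 575.4224) / (65.3156 + 48.9377) = 937.7904 / 114.2532 = 8.20800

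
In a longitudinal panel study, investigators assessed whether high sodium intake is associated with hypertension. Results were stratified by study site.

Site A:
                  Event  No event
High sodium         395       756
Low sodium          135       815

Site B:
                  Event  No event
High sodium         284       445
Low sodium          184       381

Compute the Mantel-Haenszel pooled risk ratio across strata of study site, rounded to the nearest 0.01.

1.70

RR_MH = Σ(aᵢ·n₀ᵢ/nᵢ) / Σ(cᵢ·n₁ᵢ/nᵢ), with n₁ᵢ = aᵢ+bᵢ (exposed), n₀ᵢ = cᵢ+dᵢ (unexposed), nᵢ = n₁ᵢ+n₀ᵢ.
Stratum 1 (Site A): n₁ = 1151, n₀ = 950, n = 2101; a·n₀/n = 395·950/2101 = 178.6054; c·n₁/n = 135·1151/2101 = 73.9576
Stratum 2 (Site B): n₁ = 729, n₀ = 565, n = 1294; a·n₀/n = 284·565/1294 = 124.0031; c·n₁/n = 184·729/1294 = 103.6600
RR_MH = (178.6054 + 124.0031) / (73.9576 + 103.6600) = 302.6085 / 177.6176 = 1.70371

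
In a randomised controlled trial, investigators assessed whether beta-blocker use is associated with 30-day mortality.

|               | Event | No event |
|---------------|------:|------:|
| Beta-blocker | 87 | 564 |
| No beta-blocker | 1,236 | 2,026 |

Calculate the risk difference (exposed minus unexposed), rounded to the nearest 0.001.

-0.245

Cells: a = 87, b = 564, c = 1236, d = 2026.
Risk in exposed = 87/651 = 0.133641; risk in unexposed = 1236/3262 = 0.378909.
Risk difference = 0.133641 − 0.378909 = -0.245268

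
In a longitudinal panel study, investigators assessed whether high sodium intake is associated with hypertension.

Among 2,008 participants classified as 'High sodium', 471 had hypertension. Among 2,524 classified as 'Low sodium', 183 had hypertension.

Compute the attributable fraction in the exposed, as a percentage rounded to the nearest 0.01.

From the description: a = 471, b = 1537, c = 183, d = 2341.
Risk in exposed = 471/2008 = 0.23456; risk in unexposed = 183/2524 = 0.07250.
RR = 0.23456/0.07250 = 3.23516
AR% = (RR − 1)/RR × 100 = (3.23516 − 1)/3.23516 × 100 = 69.0896%

69.09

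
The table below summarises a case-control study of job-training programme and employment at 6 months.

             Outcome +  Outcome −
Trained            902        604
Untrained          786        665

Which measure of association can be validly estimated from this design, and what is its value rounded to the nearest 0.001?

Cells: a = 902, b = 604, c = 786, d = 665.
This is a case-control study: participants were sampled on outcome status, so risks in the source population cannot be estimated directly — relative risk is not valid here. The odds ratio is the appropriate measure.
OR = (a·d)/(b·c) = (902 × 665) / (604 × 786) = 599830 / 474744 = 1.26348

1.263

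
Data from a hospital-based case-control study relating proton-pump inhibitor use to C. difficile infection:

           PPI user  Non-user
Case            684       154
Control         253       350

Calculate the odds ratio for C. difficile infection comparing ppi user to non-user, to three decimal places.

Reading the table with exposure as columns: a = 684 (PPI user, case), b = 253 (PPI user, non-case), c = 154 (Non-user, case), d = 350.
OR = (a·d)/(b·c) = (684 × 350) / (253 × 154) = 239400 / 38962 = 6.14445
The odds of C. difficile infection are about 6.14 times as high in the ppi user group.

6.144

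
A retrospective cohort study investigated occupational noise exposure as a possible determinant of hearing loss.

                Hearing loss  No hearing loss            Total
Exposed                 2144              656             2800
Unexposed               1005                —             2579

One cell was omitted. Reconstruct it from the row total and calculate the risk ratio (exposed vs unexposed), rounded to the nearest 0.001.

1.965

The missing cell is in the unexposed row: 2579 − 1005 = 1574.
So a = 2144, b = 656, c = 1005, d = 1574.
RR = [a/(a+b)] / [c/(c+d)] = (2144/2800) / (1005/2579) = 0.76571/0.38969 = 1.96495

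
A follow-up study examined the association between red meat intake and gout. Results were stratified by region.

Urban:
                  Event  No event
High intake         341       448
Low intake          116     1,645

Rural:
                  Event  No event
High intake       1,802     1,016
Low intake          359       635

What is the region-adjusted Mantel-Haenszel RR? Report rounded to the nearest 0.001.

2.341

RR_MH = Σ(aᵢ·n₀ᵢ/nᵢ) / Σ(cᵢ·n₁ᵢ/nᵢ), with n₁ᵢ = aᵢ+bᵢ (exposed), n₀ᵢ = cᵢ+dᵢ (unexposed), nᵢ = n₁ᵢ+n₀ᵢ.
Stratum 1 (Urban): n₁ = 789, n₀ = 1761, n = 2550; a·n₀/n = 341·1761/2550 = 235.4906; c·n₁/n = 116·789/2550 = 35.8918
Stratum 2 (Rural): n₁ = 2818, n₀ = 994, n = 3812; a·n₀/n = 1802·994/3812 = 469.8814; c·n₁/n = 359·2818/3812 = 265.3888
RR_MH = (235.4906 + 469.8814) / (35.8918 + 265.3888) = 705.3720 / 301.2805 = 2.34125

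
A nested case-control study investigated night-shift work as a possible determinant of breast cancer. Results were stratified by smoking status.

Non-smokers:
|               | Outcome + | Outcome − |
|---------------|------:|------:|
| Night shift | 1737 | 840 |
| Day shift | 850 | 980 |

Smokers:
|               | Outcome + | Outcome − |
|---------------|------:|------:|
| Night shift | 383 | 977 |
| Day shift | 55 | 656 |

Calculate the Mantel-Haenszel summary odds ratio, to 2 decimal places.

OR_MH = Σ(aᵢdᵢ/nᵢ) / Σ(bᵢcᵢ/nᵢ), where nᵢ is the stratum total.
Stratum 1 (Non-smokers): n = 4407; a·d/n = 1737·980/4407 = 386.2628; b·c/n = 840·850/4407 = 162.0150
Stratum 2 (Smokers): n = 2071; a·d/n = 383·656/2071 = 121.3172; b·c/n = 977·55/2071 = 25.9464
OR_MH = (386.2628 + 121.3172) / (162.0150 + 25.9464) = 507.5800 / 187.9614 = 2.70045

2.70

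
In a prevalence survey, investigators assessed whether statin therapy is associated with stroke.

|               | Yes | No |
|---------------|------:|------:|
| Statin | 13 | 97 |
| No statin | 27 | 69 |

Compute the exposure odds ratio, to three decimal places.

0.342

Cells: a = 13, b = 97, c = 27, d = 69.
OR = (a·d)/(b·c) = (13 × 69) / (97 × 27) = 897 / 2619 = 0.34250
Exposure is associated with lower odds of stroke (OR = 0.34 < 1).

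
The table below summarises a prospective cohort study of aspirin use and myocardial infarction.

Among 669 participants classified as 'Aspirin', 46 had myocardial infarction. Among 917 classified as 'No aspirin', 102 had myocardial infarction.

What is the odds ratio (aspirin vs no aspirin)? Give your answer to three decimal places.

From the description: a = 46, b = 623, c = 102, d = 815.
OR = (a·d)/(b·c) = (46 × 815) / (623 × 102) = 37490 / 63546 = 0.58997
Exposure is associated with lower odds of myocardial infarction (OR = 0.59 < 1).

0.590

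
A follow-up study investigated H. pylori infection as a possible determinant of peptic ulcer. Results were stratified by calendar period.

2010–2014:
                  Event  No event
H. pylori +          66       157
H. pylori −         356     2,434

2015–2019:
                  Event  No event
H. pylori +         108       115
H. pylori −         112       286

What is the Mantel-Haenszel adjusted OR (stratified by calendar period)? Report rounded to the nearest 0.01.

OR_MH = Σ(aᵢdᵢ/nᵢ) / Σ(bᵢcᵢ/nᵢ), where nᵢ is the stratum total.
Stratum 1 (2010–2014): n = 3013; a·d/n = 66·2434/3013 = 53.3170; b·c/n = 157·356/3013 = 18.5503
Stratum 2 (2015–2019): n = 621; a·d/n = 108·286/621 = 49.7391; b·c/n = 115·112/621 = 20.7407
OR_MH = (53.3170 + 49.7391) / (18.5503 + 20.7407) = 103.0561 / 39.2910 = 2.62289

2.62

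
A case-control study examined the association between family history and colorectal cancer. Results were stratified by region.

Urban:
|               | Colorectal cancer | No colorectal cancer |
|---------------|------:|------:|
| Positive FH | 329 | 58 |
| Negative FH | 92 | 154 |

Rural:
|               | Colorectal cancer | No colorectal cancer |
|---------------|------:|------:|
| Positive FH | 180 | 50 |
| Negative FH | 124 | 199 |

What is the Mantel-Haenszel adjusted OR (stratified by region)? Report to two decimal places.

OR_MH = Σ(aᵢdᵢ/nᵢ) / Σ(bᵢcᵢ/nᵢ), where nᵢ is the stratum total.
Stratum 1 (Urban): n = 633; a·d/n = 329·154/633 = 80.0411; b·c/n = 58·92/633 = 8.4297
Stratum 2 (Rural): n = 553; a·d/n = 180·199/553 = 64.7740; b·c/n = 50·124/553 = 11.2116
OR_MH = (80.0411 + 64.7740) / (8.4297 + 11.2116) = 144.8150 / 19.6413 = 7.37300

7.37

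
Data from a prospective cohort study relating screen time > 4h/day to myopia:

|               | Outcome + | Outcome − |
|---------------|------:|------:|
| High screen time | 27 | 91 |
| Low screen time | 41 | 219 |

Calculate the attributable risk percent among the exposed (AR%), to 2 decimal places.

Cells: a = 27, b = 91, c = 41, d = 219.
Risk in exposed = 27/118 = 0.22881; risk in unexposed = 41/260 = 0.15769.
RR = 0.22881/0.15769 = 1.45101
AR% = (RR − 1)/RR × 100 = (1.45101 − 1)/1.45101 × 100 = 31.0826%

31.08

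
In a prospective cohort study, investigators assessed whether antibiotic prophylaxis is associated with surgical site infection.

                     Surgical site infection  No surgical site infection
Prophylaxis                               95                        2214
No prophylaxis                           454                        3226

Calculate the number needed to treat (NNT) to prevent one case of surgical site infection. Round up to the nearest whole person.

13

Risk in treated group = 95/2309 = 0.04114; risk in control = 454/3680 = 0.12337.
Absolute risk reduction = 0.12337 − 0.04114 = 0.08223
NNT = 1 / ARR = 1 / 0.08223 = 12.162 → round up → 13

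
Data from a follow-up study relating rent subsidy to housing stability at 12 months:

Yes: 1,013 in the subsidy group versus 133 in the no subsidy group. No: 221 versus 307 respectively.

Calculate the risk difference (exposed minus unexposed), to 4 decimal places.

From the description: a = 1013, b = 221, c = 133, d = 307.
Risk in exposed = 1013/1234 = 0.820908; risk in unexposed = 133/440 = 0.302273.
Risk difference = 0.820908 − 0.302273 = 0.518635

0.5186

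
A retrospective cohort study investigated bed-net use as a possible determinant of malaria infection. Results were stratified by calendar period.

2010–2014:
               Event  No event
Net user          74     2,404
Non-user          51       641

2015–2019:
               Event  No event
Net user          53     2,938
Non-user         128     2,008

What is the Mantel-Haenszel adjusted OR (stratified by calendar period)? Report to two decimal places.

0.32

OR_MH = Σ(aᵢdᵢ/nᵢ) / Σ(bᵢcᵢ/nᵢ), where nᵢ is the stratum total.
Stratum 1 (2010–2014): n = 3170; a·d/n = 74·641/3170 = 14.9634; b·c/n = 2404·51/3170 = 38.6763
Stratum 2 (2015–2019): n = 5127; a·d/n = 53·2008/5127 = 20.7576; b·c/n = 2938·128/5127 = 73.3497
OR_MH = (14.9634 + 20.7576) / (38.6763 + 73.3497) = 35.7210 / 112.0261 = 0.31886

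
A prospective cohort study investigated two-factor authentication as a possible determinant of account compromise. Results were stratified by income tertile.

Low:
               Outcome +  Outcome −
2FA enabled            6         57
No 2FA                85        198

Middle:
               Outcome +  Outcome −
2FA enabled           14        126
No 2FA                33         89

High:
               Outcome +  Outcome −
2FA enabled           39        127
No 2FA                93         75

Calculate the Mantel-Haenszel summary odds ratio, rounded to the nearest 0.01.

OR_MH = Σ(aᵢdᵢ/nᵢ) / Σ(bᵢcᵢ/nᵢ), where nᵢ is the stratum total.
Stratum 1 (Low): n = 346; a·d/n = 6·198/346 = 3.4335; b·c/n = 57·85/346 = 14.0029
Stratum 2 (Middle): n = 262; a·d/n = 14·89/262 = 4.7557; b·c/n = 126·33/262 = 15.8702
Stratum 3 (High): n = 334; a·d/n = 39·75/334 = 8.7575; b·c/n = 127·93/334 = 35.3623
OR_MH = (3.4335 + 4.7557 + 8.7575) / (14.0029 + 15.8702 + 35.3623) = 16.9467 / 65.2354 = 0.25978

0.26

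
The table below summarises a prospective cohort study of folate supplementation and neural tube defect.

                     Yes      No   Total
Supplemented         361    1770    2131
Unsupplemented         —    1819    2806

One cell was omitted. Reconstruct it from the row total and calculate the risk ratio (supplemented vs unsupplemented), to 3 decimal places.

0.482

The missing cell is in the unexposed row: 2806 − 1819 = 987.
So a = 361, b = 1770, c = 987, d = 1819.
RR = [a/(a+b)] / [c/(c+d)] = (361/2131) / (987/2806) = 0.16940/0.35175 = 0.48161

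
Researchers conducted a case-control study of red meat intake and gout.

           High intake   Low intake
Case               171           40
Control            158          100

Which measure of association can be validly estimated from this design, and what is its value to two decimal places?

2.71

Reading the table with exposure as columns: a = 171 (High intake, case), b = 158 (High intake, non-case), c = 40 (Low intake, case), d = 100.
This is a case-control study: participants were sampled on outcome status, so risks in the source population cannot be estimated directly — relative risk is not valid here. The odds ratio is the appropriate measure.
OR = (a·d)/(b·c) = (171 × 100) / (158 × 40) = 17100 / 6320 = 2.70570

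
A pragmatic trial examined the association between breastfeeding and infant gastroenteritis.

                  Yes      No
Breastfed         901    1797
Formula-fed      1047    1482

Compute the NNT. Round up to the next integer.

Risk in treated group = 901/2698 = 0.33395; risk in control = 1047/2529 = 0.41400.
Absolute risk reduction = 0.41400 − 0.33395 = 0.08005
NNT = 1 / ARR = 1 / 0.08005 = 12.493 → round up → 13

13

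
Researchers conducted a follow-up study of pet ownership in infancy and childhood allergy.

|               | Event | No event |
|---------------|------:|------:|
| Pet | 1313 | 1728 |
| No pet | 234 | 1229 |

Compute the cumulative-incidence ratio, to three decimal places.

Cells: a = 1313, b = 1728, c = 234, d = 1229.
Risk in exposed = 1313/3041 = 0.43177; risk in unexposed = 234/1463 = 0.15995.
RR = 0.43177 / 0.15995 = 2.69946
The risk among the exposed is 2.70 times that among the unexposed.

2.699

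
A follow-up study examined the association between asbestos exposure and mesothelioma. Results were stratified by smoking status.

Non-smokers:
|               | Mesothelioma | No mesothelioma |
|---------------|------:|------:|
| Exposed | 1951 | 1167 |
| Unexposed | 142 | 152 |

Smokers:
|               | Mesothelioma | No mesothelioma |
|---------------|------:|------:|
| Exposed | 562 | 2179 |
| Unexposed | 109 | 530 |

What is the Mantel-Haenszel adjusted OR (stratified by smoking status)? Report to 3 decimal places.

1.473

OR_MH = Σ(aᵢdᵢ/nᵢ) / Σ(bᵢcᵢ/nᵢ), where nᵢ is the stratum total.
Stratum 1 (Non-smokers): n = 3412; a·d/n = 1951·152/3412 = 86.9144; b·c/n = 1167·142/3412 = 48.5680
Stratum 2 (Smokers): n = 3380; a·d/n = 562·530/3380 = 88.1243; b·c/n = 2179·109/3380 = 70.2695
OR_MH = (86.9144 + 88.1243) / (48.5680 + 70.2695) = 175.0387 / 118.8375 = 1.47292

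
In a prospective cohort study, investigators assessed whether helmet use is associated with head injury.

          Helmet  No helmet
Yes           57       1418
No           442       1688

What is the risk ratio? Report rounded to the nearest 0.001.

0.250

Reading the table with exposure as columns: a = 57 (Helmet, case), b = 442 (Helmet, non-case), c = 1418 (No helmet, case), d = 1688.
Risk in exposed = 57/499 = 0.11423; risk in unexposed = 1418/3106 = 0.45654.
RR = 0.11423 / 0.45654 = 0.25021
The risk is 75% lower among the exposed than among the unexposed.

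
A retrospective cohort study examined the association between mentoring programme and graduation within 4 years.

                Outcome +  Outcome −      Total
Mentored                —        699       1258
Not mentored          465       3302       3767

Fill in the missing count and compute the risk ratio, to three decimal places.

The missing cell is in the exposed row: 1258 − 699 = 559.
So a = 559, b = 699, c = 465, d = 3302.
RR = [a/(a+b)] / [c/(c+d)] = (559/1258) / (465/3767) = 0.44436/0.12344 = 3.59976

3.600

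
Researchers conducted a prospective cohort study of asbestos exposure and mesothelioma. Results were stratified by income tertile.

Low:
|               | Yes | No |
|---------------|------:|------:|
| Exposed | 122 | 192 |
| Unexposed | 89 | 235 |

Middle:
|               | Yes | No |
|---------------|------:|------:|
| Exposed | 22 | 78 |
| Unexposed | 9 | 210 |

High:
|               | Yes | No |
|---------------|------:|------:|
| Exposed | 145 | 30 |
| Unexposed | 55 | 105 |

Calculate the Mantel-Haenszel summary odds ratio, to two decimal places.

OR_MH = Σ(aᵢdᵢ/nᵢ) / Σ(bᵢcᵢ/nᵢ), where nᵢ is the stratum total.
Stratum 1 (Low): n = 638; a·d/n = 122·235/638 = 44.9373; b·c/n = 192·89/638 = 26.7837
Stratum 2 (Middle): n = 319; a·d/n = 22·210/319 = 14.4828; b·c/n = 78·9/319 = 2.2006
Stratum 3 (High): n = 335; a·d/n = 145·105/335 = 45.4478; b·c/n = 30·55/335 = 4.9254
OR_MH = (44.9373 + 14.4828 + 45.4478) / (26.7837 + 2.2006 + 4.9254) = 104.8678 / 33.9097 = 3.09256

3.09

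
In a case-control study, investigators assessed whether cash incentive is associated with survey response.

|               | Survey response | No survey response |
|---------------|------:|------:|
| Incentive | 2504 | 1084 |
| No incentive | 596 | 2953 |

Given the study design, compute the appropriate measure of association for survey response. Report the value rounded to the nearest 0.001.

Cells: a = 2504, b = 1084, c = 596, d = 2953.
This is a case-control study: participants were sampled on outcome status, so risks in the source population cannot be estimated directly — relative risk is not valid here. The odds ratio is the appropriate measure.
OR = (a·d)/(b·c) = (2504 × 2953) / (1084 × 596) = 7394312 / 646064 = 11.44517

11.445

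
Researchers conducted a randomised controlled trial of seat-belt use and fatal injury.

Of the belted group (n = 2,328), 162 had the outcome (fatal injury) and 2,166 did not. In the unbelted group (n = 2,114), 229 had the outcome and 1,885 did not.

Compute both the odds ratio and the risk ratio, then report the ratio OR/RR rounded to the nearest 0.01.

From the description: a = 162, b = 2166, c = 229, d = 1885.
OR = (162·1885)/(2166·229) = 305370/496014 = 0.61565
Risk in exposed = 162/2328 = 0.06959; risk in unexposed = 229/2114 = 0.10833; RR = 0.64239
OR/RR = 0.61565 / 0.64239 = 0.95836
The outcome is not rare, so the OR lies further from 1 than the RR.

0.96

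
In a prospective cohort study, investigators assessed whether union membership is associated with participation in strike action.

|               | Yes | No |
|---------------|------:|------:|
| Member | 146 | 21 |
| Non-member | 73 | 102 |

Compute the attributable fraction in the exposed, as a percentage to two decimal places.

52.29

Cells: a = 146, b = 21, c = 73, d = 102.
Risk in exposed = 146/167 = 0.87425; risk in unexposed = 73/175 = 0.41714.
RR = 0.87425/0.41714 = 2.09581
AR% = (RR − 1)/RR × 100 = (2.09581 − 1)/2.09581 × 100 = 52.2857%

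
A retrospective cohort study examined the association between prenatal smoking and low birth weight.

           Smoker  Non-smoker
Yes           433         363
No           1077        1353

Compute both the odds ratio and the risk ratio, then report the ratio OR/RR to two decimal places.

1.11

Reading the table with exposure as columns: a = 433 (Smoker, case), b = 1077 (Smoker, non-case), c = 363 (Non-smoker, case), d = 1353.
OR = (433·1353)/(1077·363) = 585849/390951 = 1.49852
Risk in exposed = 433/1510 = 0.28675; risk in unexposed = 363/1716 = 0.21154; RR = 1.35557
OR/RR = 1.49852 / 1.35557 = 1.10546
The outcome is not rare, so the OR lies further from 1 than the RR.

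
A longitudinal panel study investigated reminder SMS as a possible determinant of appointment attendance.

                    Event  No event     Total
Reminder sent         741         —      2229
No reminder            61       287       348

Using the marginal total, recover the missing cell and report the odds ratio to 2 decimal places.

The missing cell is in the exposed row: 2229 − 741 = 1488.
So a = 741, b = 1488, c = 61, d = 287.
OR = (a·d)/(b·c) = (741 × 287) / (1488 × 61) = 212667 / 90768 = 2.34297

2.34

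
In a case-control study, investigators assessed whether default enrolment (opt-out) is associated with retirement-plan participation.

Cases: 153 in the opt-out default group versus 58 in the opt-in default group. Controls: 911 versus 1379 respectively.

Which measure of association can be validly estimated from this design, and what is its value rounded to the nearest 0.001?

3.993

From the description: a = 153, b = 911, c = 58, d = 1379.
This is a case-control study: participants were sampled on outcome status, so risks in the source population cannot be estimated directly — relative risk is not valid here. The odds ratio is the appropriate measure.
OR = (a·d)/(b·c) = (153 × 1379) / (911 × 58) = 210987 / 52838 = 3.99309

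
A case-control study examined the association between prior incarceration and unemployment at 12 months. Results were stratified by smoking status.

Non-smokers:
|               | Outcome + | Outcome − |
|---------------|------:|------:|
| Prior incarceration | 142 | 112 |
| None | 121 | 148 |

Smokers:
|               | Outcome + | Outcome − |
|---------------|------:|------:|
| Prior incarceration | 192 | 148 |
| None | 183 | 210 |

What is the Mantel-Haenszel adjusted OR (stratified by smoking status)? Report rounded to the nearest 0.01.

OR_MH = Σ(aᵢdᵢ/nᵢ) / Σ(bᵢcᵢ/nᵢ), where nᵢ is the stratum total.
Stratum 1 (Non-smokers): n = 523; a·d/n = 142·148/523 = 40.1836; b·c/n = 112·121/523 = 25.9120
Stratum 2 (Smokers): n = 733; a·d/n = 192·210/733 = 55.0068; b·c/n = 148·183/733 = 36.9495
OR_MH = (40.1836 + 55.0068) / (25.9120 + 36.9495) = 95.1904 / 62.8616 = 1.51429

1.51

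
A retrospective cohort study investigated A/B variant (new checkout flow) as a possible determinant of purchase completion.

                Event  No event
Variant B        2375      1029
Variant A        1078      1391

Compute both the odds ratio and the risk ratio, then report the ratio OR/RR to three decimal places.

1.864

Cells: a = 2375, b = 1029, c = 1078, d = 1391.
OR = (2375·1391)/(1029·1078) = 3303625/1109262 = 2.97822
Risk in exposed = 2375/3404 = 0.69771; risk in unexposed = 1078/2469 = 0.43661; RR = 1.59800
OR/RR = 2.97822 / 1.59800 = 1.86372
The outcome is not rare, so the OR lies further from 1 than the RR.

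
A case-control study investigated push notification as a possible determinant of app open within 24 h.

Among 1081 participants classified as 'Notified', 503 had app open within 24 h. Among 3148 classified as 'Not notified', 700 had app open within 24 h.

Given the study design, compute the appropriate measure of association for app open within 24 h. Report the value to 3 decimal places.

3.043

From the description: a = 503, b = 578, c = 700, d = 2448.
This is a case-control study: participants were sampled on outcome status, so risks in the source population cannot be estimated directly — relative risk is not valid here. The odds ratio is the appropriate measure.
OR = (a·d)/(b·c) = (503 × 2448) / (578 × 700) = 1231344 / 404600 = 3.04336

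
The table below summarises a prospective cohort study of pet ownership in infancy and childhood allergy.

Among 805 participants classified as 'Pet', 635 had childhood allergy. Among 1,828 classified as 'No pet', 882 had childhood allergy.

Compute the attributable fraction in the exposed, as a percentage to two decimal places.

38.83

From the description: a = 635, b = 170, c = 882, d = 946.
Risk in exposed = 635/805 = 0.78882; risk in unexposed = 882/1828 = 0.48249.
RR = 0.78882/0.48249 = 1.63488
AR% = (RR − 1)/RR × 100 = (1.63488 − 1)/1.63488 × 100 = 38.8334%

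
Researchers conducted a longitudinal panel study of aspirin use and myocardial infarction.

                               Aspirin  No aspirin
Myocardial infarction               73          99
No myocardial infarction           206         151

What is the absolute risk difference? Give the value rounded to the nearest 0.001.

-0.134

Reading the table with exposure as columns: a = 73 (Aspirin, case), b = 206 (Aspirin, non-case), c = 99 (No aspirin, case), d = 151.
Risk in exposed = 73/279 = 0.261649; risk in unexposed = 99/250 = 0.396000.
Risk difference = 0.261649 − 0.396000 = -0.134351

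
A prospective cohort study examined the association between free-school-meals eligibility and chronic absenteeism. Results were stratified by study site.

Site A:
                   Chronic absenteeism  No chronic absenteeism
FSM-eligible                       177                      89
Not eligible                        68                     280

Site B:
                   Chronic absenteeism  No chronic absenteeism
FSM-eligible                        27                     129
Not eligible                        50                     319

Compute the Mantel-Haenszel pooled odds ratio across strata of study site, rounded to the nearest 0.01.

4.39

OR_MH = Σ(aᵢdᵢ/nᵢ) / Σ(bᵢcᵢ/nᵢ), where nᵢ is the stratum total.
Stratum 1 (Site A): n = 614; a·d/n = 177·280/614 = 80.7166; b·c/n = 89·68/614 = 9.8567
Stratum 2 (Site B): n = 525; a·d/n = 27·319/525 = 16.4057; b·c/n = 129·50/525 = 12.2857
OR_MH = (80.7166 + 16.4057) / (9.8567 + 12.2857) = 97.1223 / 22.1424 = 4.38626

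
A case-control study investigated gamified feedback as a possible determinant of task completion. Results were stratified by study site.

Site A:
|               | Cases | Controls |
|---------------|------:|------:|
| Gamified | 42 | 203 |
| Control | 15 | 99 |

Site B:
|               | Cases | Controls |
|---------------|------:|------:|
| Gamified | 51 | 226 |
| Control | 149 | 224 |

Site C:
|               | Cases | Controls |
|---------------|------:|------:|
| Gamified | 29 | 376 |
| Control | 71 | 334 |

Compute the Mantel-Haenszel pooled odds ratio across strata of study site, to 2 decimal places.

0.44

OR_MH = Σ(aᵢdᵢ/nᵢ) / Σ(bᵢcᵢ/nᵢ), where nᵢ is the stratum total.
Stratum 1 (Site A): n = 359; a·d/n = 42·99/359 = 11.5822; b·c/n = 203·15/359 = 8.4819
Stratum 2 (Site B): n = 650; a·d/n = 51·224/650 = 17.5754; b·c/n = 226·149/650 = 51.8062
Stratum 3 (Site C): n = 810; a·d/n = 29·334/810 = 11.9580; b·c/n = 376·71/810 = 32.9580
OR_MH = (11.5822 + 17.5754 + 11.9580) / (8.4819 + 51.8062 + 32.9580) = 41.1156 / 93.2461 = 0.44094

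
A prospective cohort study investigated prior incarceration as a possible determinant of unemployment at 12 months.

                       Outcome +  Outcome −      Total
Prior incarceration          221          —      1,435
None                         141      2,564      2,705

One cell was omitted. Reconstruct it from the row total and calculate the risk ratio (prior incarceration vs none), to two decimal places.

The missing cell is in the exposed row: 1435 − 221 = 1214.
So a = 221, b = 1214, c = 141, d = 2564.
RR = [a/(a+b)] / [c/(c+d)] = (221/1435) / (141/2705) = 0.15401/0.05213 = 2.95453

2.95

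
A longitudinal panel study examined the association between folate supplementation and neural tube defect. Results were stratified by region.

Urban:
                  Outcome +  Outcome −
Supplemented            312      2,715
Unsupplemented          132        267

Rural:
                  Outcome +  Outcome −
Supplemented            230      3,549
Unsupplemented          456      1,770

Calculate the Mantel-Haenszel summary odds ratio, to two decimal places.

OR_MH = Σ(aᵢdᵢ/nᵢ) / Σ(bᵢcᵢ/nᵢ), where nᵢ is the stratum total.
Stratum 1 (Urban): n = 3426; a·d/n = 312·267/3426 = 24.3152; b·c/n = 2715·132/3426 = 104.6060
Stratum 2 (Rural): n = 6005; a·d/n = 230·1770/6005 = 67.7935; b·c/n = 3549·456/6005 = 269.4994
OR_MH = (24.3152 + 67.7935) / (104.6060 + 269.4994) = 92.1087 / 374.1054 = 0.24621

0.25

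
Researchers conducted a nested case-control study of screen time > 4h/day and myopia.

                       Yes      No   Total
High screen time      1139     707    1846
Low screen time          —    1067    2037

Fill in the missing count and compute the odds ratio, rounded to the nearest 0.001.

The missing cell is in the unexposed row: 2037 − 1067 = 970.
So a = 1139, b = 707, c = 970, d = 1067.
OR = (a·d)/(b·c) = (1139 × 1067) / (707 × 970) = 1215313 / 685790 = 1.77214

1.772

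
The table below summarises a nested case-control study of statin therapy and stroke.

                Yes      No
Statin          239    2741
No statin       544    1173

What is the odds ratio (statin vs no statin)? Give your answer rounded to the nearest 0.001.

0.188

Cells: a = 239, b = 2741, c = 544, d = 1173.
OR = (a·d)/(b·c) = (239 × 1173) / (2741 × 544) = 280347 / 1491104 = 0.18801
Exposure is associated with lower odds of stroke (OR = 0.19 < 1).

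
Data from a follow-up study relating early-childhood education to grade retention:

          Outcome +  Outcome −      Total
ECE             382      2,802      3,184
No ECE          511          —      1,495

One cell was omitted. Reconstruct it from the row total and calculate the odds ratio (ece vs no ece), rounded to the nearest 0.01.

The missing cell is in the unexposed row: 1495 − 511 = 984.
So a = 382, b = 2802, c = 511, d = 984.
OR = (a·d)/(b·c) = (382 × 984) / (2802 × 511) = 375888 / 1431822 = 0.26252

0.26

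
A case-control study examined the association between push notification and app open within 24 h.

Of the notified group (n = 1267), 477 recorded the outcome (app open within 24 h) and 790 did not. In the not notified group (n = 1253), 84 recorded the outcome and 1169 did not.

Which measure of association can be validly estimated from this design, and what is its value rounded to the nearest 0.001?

8.403

From the description: a = 477, b = 790, c = 84, d = 1169.
This is a case-control study: participants were sampled on outcome status, so risks in the source population cannot be estimated directly — relative risk is not valid here. The odds ratio is the appropriate measure.
OR = (a·d)/(b·c) = (477 × 1169) / (790 × 84) = 557613 / 66360 = 8.40285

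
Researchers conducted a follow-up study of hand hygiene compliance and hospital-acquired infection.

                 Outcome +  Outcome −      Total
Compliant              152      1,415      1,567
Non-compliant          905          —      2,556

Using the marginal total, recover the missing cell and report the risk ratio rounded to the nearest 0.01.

0.27

The missing cell is in the unexposed row: 2556 − 905 = 1651.
So a = 152, b = 1415, c = 905, d = 1651.
RR = [a/(a+b)] / [c/(c+d)] = (152/1567) / (905/2556) = 0.09700/0.35407 = 0.27396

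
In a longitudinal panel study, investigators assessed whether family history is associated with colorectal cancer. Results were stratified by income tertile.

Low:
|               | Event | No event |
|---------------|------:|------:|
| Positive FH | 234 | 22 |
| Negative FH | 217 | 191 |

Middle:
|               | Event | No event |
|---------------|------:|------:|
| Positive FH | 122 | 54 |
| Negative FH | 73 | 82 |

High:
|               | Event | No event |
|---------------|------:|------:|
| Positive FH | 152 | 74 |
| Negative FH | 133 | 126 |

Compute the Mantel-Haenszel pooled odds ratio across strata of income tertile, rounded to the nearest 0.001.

OR_MH = Σ(aᵢdᵢ/nᵢ) / Σ(bᵢcᵢ/nᵢ), where nᵢ is the stratum total.
Stratum 1 (Low): n = 664; a·d/n = 234·191/664 = 67.3102; b·c/n = 22·217/664 = 7.1898
Stratum 2 (Middle): n = 331; a·d/n = 122·82/331 = 30.2236; b·c/n = 54·73/331 = 11.9094
Stratum 3 (High): n = 485; a·d/n = 152·126/485 = 39.4887; b·c/n = 74·133/485 = 20.2928
OR_MH = (67.3102 + 30.2236 + 39.4887) / (7.1898 + 11.9094 + 20.2928) = 137.0225 / 39.3919 = 3.47844

3.478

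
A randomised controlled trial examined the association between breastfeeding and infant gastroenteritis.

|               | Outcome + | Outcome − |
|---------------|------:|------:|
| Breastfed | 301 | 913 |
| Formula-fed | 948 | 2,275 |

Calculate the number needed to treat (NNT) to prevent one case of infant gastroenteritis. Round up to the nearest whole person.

22

Risk in treated group = 301/1214 = 0.24794; risk in control = 948/3223 = 0.29414.
Absolute risk reduction = 0.29414 − 0.24794 = 0.04620
NNT = 1 / ARR = 1 / 0.04620 = 21.647 → round up → 22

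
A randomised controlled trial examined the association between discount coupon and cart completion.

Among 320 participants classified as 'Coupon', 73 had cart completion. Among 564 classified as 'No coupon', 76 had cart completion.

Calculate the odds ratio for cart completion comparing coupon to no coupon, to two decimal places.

From the description: a = 73, b = 247, c = 76, d = 488.
OR = (a·d)/(b·c) = (73 × 488) / (247 × 76) = 35624 / 18772 = 1.89772
The odds of cart completion are about 1.90 times as high in the coupon group.

1.90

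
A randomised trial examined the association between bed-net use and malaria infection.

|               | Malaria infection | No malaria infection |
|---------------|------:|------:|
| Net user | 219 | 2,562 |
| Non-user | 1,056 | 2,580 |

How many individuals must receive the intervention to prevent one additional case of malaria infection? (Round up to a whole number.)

Risk in treated group = 219/2781 = 0.07875; risk in control = 1056/3636 = 0.29043.
Absolute risk reduction = 0.29043 − 0.07875 = 0.21168
NNT = 1 / ARR = 1 / 0.21168 = 4.724 → round up → 5

5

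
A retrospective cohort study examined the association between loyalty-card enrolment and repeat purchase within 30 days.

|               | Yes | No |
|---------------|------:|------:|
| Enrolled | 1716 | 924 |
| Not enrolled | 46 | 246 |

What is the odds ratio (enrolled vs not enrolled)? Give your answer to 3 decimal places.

Cells: a = 1716, b = 924, c = 46, d = 246.
OR = (a·d)/(b·c) = (1716 × 246) / (924 × 46) = 422136 / 42504 = 9.93168
The odds of repeat purchase within 30 days are about 9.93 times as high in the enrolled group.

9.932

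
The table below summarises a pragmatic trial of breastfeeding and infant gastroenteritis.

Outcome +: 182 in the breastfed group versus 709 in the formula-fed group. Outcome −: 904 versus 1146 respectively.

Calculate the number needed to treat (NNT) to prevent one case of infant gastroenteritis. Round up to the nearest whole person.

5

Risk in treated group = 182/1086 = 0.16759; risk in control = 709/1855 = 0.38221.
Absolute risk reduction = 0.38221 − 0.16759 = 0.21462
NNT = 1 / ARR = 1 / 0.21462 = 4.659 → round up → 5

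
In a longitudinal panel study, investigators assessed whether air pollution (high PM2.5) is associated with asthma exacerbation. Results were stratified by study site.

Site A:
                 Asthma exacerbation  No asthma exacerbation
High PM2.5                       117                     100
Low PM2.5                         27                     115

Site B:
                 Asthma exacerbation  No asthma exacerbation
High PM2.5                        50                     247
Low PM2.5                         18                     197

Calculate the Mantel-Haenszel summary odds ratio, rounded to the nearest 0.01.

OR_MH = Σ(aᵢdᵢ/nᵢ) / Σ(bᵢcᵢ/nᵢ), where nᵢ is the stratum total.
Stratum 1 (Site A): n = 359; a·d/n = 117·115/359 = 37.4791; b·c/n = 100·27/359 = 7.5209
Stratum 2 (Site B): n = 512; a·d/n = 50·197/512 = 19.2383; b·c/n = 247·18/512 = 8.6836
OR_MH = (37.4791 + 19.2383) / (7.5209 + 8.6836) = 56.7174 / 16.2045 = 3.50010

3.50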